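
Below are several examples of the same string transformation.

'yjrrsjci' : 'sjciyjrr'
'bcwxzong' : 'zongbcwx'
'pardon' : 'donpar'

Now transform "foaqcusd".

The pattern: swap the front and back halves of the string.
Doing the same to "foaqcusd": "cusdfoaq".

cusdfoaq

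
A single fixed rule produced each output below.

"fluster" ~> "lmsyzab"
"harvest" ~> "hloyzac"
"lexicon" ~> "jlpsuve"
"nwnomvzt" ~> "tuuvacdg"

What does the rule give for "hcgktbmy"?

Looking at the pairs, the operation is to sort the characters into alphabetical order, then shift every letter 7 places forward in the alphabet (wrapping around).
"hcgktbmy" → "bcghkmty" → "ijnortaf".

ijnortaf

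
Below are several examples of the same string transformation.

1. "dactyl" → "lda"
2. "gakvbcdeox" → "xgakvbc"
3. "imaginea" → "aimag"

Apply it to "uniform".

muni

The rule is to move the last character to the front, then delete the last 3 characters.
"uniform" → "muni".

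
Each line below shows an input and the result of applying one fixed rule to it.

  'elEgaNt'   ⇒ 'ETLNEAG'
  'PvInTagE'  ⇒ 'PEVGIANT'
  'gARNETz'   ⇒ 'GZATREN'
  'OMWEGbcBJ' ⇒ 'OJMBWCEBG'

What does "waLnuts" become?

WSATLUN

The transformation: take characters alternately from the front and the back (1st, last, 2nd, 2nd-last, ...), then convert every letter to uppercase.
Starting from "waLnuts": after the first operation, "wsatLun"; after the second, "WSATLUN".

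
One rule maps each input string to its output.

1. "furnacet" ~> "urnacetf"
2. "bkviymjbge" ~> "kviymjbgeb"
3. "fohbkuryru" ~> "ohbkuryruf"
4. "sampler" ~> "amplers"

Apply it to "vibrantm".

ibrantmv

Looking at the pairs, the operation is to move the first character to the end.
For "vibrantm" the result is "ibrantmv".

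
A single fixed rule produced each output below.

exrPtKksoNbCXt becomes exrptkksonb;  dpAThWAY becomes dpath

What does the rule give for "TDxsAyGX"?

The pattern: delete the last 3 characters, then convert every letter to lowercase.
Applying that to "TDxsAyGX" gives "tdxsa".

tdxsa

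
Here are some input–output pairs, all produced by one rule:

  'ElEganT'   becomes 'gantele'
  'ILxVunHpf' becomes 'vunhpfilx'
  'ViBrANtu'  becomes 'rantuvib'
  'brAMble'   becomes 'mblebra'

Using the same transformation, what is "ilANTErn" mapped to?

nternila

In each case the input is transformed by: move the first 3 characters to the end (rotate left by 3), then convert every letter to lowercase.
So "ilANTErn" becomes "nternila".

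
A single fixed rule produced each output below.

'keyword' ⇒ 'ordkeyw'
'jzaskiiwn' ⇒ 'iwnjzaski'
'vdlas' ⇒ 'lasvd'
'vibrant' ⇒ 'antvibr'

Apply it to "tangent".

Looking at the pairs, the operation is to move the last 3 characters to the front (rotate right by 3).
For "tangent" the result is "enttang".

enttang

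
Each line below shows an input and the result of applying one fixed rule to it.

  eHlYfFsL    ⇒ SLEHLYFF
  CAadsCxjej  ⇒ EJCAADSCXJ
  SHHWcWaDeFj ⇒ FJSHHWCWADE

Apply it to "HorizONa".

Looking at the pairs, the operation is to move the last 2 characters to the front (rotate right by 2), then convert every letter to uppercase.
Applying both steps to "HorizONa": "NaHorizO", then "NAHORIZO".

NAHORIZO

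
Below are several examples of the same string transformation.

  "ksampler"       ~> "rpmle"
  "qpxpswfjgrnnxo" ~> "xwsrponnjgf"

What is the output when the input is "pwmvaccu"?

The rule is to delete the first 3 characters, then sort the characters into reverse alphabetical order.
Starting from "pwmvaccu": after the first operation, "vaccu"; after the second, "vucca".

vucca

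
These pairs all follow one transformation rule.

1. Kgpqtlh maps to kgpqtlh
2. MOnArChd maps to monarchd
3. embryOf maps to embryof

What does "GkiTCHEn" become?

Looking at the pairs, the operation is to convert every letter to lowercase.
Doing the same to "GkiTCHEn": "gkitchen".

gkitchen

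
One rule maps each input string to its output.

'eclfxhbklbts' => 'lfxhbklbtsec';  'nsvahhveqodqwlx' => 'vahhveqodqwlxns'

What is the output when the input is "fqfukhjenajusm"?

The pattern: move the first 2 characters to the end (rotate left by 2).
"fqfukhjenajusm" → "fukhjenajusmfq".

fukhjenajusmfq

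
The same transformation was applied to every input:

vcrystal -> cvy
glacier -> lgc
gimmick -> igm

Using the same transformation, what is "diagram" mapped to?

The pattern: swap each adjacent pair of characters (1↔2, 3↔4, ...), then keep only the first 3 characters.
On "diagram": the first step gives "idgaarm", and the second then gives "idg".

idg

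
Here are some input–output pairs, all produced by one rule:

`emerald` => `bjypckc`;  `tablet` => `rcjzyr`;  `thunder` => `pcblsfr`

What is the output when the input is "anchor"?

pmfaly

Looking at the pairs, the operation is to reverse the string, then shift every letter 2 places backward in the alphabet (wrapping around).
Doing the same to "anchor": "pmfaly".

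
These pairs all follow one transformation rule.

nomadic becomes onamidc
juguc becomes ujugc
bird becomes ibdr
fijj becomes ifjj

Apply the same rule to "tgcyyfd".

gtycfyd

The rule is to swap each adjacent pair of characters (1↔2, 3↔4, ...).
For "tgcyyfd" the result is "gtycfyd".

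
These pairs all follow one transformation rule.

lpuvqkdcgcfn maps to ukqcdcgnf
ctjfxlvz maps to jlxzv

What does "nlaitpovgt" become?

The pattern: swap each adjacent pair of characters (1↔2, 3↔4, ...), then delete the first 3 characters.
Applying both steps to "nlaitpovgt": "lniaptvotg", then "aptvotg".

aptvotg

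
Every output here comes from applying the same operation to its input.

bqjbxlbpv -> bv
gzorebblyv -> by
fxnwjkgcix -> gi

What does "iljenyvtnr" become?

vn

The rule is to keep every other character starting from the first (positions 1st, 3rd, 5th, ...), then delete the first 3 characters.
"iljenyvtnr" → "ijnvn" → "vn".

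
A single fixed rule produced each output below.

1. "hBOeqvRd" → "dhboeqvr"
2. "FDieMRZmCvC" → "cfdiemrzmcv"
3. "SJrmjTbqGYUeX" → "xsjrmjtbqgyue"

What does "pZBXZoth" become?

hpzbxzot

The pattern: move the last character to the front, then convert every letter to lowercase.
On "pZBXZoth": the first step gives "hpZBXZot", and the second then gives "hpzbxzot".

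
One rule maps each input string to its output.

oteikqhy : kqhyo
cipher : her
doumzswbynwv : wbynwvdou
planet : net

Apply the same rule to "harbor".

bor

The transformation: swap the front and back halves of the string, then delete the last 3 characters.
On "harbor": the first step gives "borhar", and the second then gives "bor".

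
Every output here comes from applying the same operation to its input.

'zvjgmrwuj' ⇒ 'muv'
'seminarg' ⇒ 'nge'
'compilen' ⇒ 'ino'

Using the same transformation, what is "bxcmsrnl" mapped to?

Each output is the input with this applied: keep one character in every 3, starting at position 2 (positions 2nd, 5th, 8th, ...), then move the first character to the end.
Applying both steps to "bxcmsrnl": "xsl", then "slx".

slx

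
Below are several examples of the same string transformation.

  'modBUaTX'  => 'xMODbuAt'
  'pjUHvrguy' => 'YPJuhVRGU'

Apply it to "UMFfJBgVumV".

The pattern: move the last character to the front, then flip the case of every letter.
Applying both steps to "UMFfJBgVumV": "VUMFfJBgVum", then "vumfFjbGvUM".

vumfFjbGvUM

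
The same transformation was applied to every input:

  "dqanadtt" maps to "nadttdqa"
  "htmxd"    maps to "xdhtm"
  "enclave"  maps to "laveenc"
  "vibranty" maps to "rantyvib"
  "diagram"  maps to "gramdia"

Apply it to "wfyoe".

Rule — move the first 3 characters to the end (rotate left by 3).
Doing the same to "wfyoe": "oewfy".

oewfy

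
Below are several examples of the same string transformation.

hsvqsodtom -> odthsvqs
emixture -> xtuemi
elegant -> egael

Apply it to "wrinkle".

inkwr

Looking at the pairs, the operation is to delete the last 2 characters, then move the last 3 characters to the front (rotate right by 3).
For "wrinkle", step one produces "wrink"; step two turns that into "inkwr".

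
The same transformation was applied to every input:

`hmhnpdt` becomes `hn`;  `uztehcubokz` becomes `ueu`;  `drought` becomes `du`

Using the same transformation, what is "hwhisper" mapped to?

hi

Looking at the pairs, the operation is to keep one character in every 3, starting at position 1 (positions 1st, 4th, 7th, ...), then delete the last character.
On "hwhisper": the first step gives "hie", and the second then gives "hi".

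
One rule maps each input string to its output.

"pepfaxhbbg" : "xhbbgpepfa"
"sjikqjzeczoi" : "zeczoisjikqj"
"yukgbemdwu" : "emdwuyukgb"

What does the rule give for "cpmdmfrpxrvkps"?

pxrvkpscpmdmfr

In each case the input is transformed by: swap the front and back halves of the string.
So "cpmdmfrpxrvkps" becomes "pxrvkpscpmdmfr".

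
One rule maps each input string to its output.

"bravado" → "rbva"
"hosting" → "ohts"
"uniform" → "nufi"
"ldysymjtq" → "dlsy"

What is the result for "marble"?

The pattern: swap each adjacent pair of characters (1↔2, 3↔4, ...), then keep only the first 4 characters.
Working it through for "marble": intermediate "ambrel", final "ambr".

ambr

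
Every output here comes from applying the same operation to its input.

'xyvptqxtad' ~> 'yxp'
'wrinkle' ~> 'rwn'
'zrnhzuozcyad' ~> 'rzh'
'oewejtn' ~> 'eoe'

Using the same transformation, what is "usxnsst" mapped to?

Each output is the input with this applied: swap each adjacent pair of characters (1↔2, 3↔4, ...), then keep only the first 3 characters.
On "usxnsst": the first step gives "sunxsst", and the second then gives "sun".
(Check on "xyvptqxtad": → "yxpvqttxda" → "yxp" ✓)

sun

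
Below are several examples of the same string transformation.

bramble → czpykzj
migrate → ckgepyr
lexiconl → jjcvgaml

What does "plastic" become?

anjyqrg

What's happening: shift every letter 2 places backward in the alphabet (wrapping around), then move the last character to the front.
Working it through for "plastic": intermediate "njyqrga", final "anjyqrg".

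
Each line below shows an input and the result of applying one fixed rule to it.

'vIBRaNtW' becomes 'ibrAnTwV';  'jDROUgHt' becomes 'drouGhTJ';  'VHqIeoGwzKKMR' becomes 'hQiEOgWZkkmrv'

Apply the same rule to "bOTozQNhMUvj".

otOZqnHmuVJB

The rule is to move the first character to the end, then flip the case of every letter.
"bOTozQNhMUvj" → "OTozQNhMUvjb" → "otOZqnHmuVJB".
(Check on "vIBRaNtW": → "IBRaNtWv" → "ibrAnTwV" ✓)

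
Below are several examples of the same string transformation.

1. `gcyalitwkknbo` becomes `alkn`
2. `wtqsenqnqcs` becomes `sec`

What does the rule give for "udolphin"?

The pattern: swap each adjacent pair of characters (1↔2, 3↔4, ...), then keep one character in every 3, starting at position 3 (positions 3rd, 6th, 9th, ...).
Doing the same to "udolphin": "lp".
(Check on "gcyalitwkknbo": → "cgayilwtkkbno" → "alkn" ✓)

lp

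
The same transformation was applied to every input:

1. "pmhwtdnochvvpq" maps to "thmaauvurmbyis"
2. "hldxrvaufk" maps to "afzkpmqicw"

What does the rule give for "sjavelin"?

What's happening: shift every letter 5 places forward in the alphabet (wrapping around), then swap the front and back halves of the string.
Doing the same to "sjavelin": "jqnsxofa".

jqnsxofa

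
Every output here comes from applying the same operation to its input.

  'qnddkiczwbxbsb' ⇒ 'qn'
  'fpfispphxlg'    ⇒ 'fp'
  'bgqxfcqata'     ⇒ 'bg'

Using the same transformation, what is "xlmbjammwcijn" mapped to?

xl

The pattern: keep only the first 2 characters.
For "xlmbjammwcijn" the result is "xl".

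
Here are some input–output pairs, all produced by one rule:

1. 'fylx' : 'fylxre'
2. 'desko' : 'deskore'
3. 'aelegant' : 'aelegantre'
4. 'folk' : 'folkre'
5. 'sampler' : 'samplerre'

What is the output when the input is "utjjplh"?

The rule is to append "re".
"utjjplh" → "utjjplhre".

utjjplhre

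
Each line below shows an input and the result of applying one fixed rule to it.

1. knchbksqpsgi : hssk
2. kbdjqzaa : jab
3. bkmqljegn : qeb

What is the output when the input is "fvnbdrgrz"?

bgf

In each case the input is transformed by: move the first 2 characters to the end (rotate left by 2), then keep one character in every 3, starting at position 2 (positions 2nd, 5th, 8th, ...).
"fvnbdrgrz" → "nbdrgrzfv" → "bgf".
(Check on "bkmqljegn": → "mqljegnbk" → "qeb" ✓)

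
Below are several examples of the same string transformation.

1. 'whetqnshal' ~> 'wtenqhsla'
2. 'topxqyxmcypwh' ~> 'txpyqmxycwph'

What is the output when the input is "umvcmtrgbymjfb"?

ucvtmgrybjmbf

Looking at the pairs, the operation is to swap each adjacent pair of characters (1↔2, 3↔4, ...), then delete the first character.
Applying both steps to "umvcmtrgbymjfb": "mucvtmgrybjmbf", then "ucvtmgrybjmbf".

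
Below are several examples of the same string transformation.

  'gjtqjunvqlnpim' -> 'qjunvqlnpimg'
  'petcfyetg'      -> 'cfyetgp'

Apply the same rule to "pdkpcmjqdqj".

The transformation: move the first 3 characters to the end (rotate left by 3), then delete the last 2 characters.
"pdkpcmjqdqj" → "pcmjqdqjpdk" → "pcmjqdqjp".
(Check on "gjtqjunvqlnpim": → "qjunvqlnpimgjt" → "qjunvqlnpimg" ✓)

pcmjqdqjp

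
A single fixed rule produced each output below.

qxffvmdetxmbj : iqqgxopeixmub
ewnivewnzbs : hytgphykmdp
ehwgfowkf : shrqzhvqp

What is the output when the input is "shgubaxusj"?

The rule is to shift every letter 11 places forward in the alphabet (wrapping around), then move the first character to the end.
Starting from "shgubaxusj": after the first operation, "dsrfmlifdu"; after the second, "srfmlifdud".

srfmlifdud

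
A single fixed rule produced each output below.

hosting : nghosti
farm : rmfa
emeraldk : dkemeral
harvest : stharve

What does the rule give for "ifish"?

shifi

Rule — move the last 2 characters to the front (rotate right by 2).
So "ifish" becomes "shifi".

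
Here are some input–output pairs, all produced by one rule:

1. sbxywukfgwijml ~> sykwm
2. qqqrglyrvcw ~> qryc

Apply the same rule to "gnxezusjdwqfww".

What's happening: keep one character in every 3, starting at position 1 (positions 1st, 4th, 7th, ...).
For "gnxezusjdwqfww" the result is "gesww".

gesww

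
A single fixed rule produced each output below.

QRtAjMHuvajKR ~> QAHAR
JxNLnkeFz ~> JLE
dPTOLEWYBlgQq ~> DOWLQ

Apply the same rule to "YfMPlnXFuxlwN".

YPXXN

The transformation: keep one character in every 3, starting at position 1 (positions 1st, 4th, 7th, ...), then convert every letter to uppercase.
Applying both steps to "YfMPlnXFuxlwN": "YPXxN", then "YPXXN".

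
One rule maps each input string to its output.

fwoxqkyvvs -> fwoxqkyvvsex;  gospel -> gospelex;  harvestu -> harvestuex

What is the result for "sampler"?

samplerex

The rule is to append "ex".
On "sampler" that produces "samplerex".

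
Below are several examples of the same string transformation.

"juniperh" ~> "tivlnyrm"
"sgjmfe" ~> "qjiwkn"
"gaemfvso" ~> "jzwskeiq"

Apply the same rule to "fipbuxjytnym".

The pattern: shift every letter 4 places forward in the alphabet (wrapping around), then swap the front and back halves of the string.
On "fipbuxjytnym": the first step gives "jmtfybncxrcq", and the second then gives "ncxrcqjmtfyb".

ncxrcqjmtfyb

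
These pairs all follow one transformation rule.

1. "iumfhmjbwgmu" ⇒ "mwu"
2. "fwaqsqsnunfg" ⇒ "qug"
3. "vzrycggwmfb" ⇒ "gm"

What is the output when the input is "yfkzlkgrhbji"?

What's happening: keep one character in every 3, starting at position 3 (positions 3rd, 6th, 9th, ...), then delete the first character.
Starting from "yfkzlkgrhbji": after the first operation, "kkhi"; after the second, "khi".
(Check on "iumfhmjbwgmu": → "mmwu" → "mwu" ✓)

khi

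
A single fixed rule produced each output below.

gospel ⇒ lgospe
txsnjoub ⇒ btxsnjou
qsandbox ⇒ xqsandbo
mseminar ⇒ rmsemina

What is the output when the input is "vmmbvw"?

Rule — move the last character to the front.
So "vmmbvw" becomes "wvmmbv".

wvmmbv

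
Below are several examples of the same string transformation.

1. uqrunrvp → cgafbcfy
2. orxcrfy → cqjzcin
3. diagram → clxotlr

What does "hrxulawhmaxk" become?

livscifwlhsx

Looking at the pairs, the operation is to shift every letter 11 places forward in the alphabet (wrapping around), then move the last 3 characters to the front (rotate right by 3).
On "hrxulawhmaxk": the first step gives "scifwlhsxliv", and the second then gives "livscifwlhsx".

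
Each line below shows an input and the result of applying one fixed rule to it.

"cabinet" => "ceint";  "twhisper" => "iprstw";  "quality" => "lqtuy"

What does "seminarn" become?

The rule is to sort the characters into alphabetical order, then delete the first 2 characters.
So "seminarn" becomes "imnnrs".

imnnrs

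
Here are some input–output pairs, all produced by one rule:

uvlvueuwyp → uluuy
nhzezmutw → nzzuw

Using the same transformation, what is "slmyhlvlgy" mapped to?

Looking at the pairs, the operation is to keep every other character starting from the first (positions 1st, 3rd, 5th, ...).
"slmyhlvlgy" → "smhvg".

smhvg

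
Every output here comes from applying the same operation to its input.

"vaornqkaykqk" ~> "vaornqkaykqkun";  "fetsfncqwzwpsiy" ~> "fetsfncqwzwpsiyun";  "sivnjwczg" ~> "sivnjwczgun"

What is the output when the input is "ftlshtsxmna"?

In each case the input is transformed by: append "un".
So "ftlshtsxmna" becomes "ftlshtsxmnaun".

ftlshtsxmnaun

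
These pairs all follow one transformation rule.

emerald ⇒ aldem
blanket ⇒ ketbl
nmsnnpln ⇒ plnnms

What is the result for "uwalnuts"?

utsuwa

Rule — move the last 3 characters to the front (rotate right by 3), then delete the last 2 characters.
Starting from "uwalnuts": after the first operation, "utsuwaln"; after the second, "utsuwa".
(Check on "nmsnnpln": → "plnnmsnn" → "plnnms" ✓)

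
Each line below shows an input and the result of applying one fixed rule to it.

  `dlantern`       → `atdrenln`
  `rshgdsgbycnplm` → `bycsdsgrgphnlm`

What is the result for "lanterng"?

In each case the input is transformed by: sort the characters into alphabetical order, then take characters alternately from the front and the back (1st, last, 2nd, 2nd-last, ...).
Applying that to "lanterng" gives "atergnln".
(Check on "rshgdsgbycnplm": → "bcdgghlmnprssy" → "bycsdsgrgphnlm" ✓)

atergnln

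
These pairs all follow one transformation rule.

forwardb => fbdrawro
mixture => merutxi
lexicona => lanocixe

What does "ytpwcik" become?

The transformation: reverse the string, then move the last character to the front.
For "ytpwcik", step one produces "kicwpty"; step two turns that into "ykicwpt".

ykicwpt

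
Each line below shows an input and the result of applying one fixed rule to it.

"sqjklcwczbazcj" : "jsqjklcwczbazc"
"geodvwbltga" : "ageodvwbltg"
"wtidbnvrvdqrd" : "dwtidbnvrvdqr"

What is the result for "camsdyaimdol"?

The rule is to move the last character to the front.
Doing the same to "camsdyaimdol": "lcamsdyaimdo".

lcamsdyaimdo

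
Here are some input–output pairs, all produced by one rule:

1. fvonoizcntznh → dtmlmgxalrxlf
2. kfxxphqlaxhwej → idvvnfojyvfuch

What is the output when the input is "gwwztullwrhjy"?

Looking at the pairs, the operation is to shift every letter 2 places backward in the alphabet (wrapping around).
For "gwwztullwrhjy" the result is "euuxrsjjupfhw".

euuxrsjjupfhw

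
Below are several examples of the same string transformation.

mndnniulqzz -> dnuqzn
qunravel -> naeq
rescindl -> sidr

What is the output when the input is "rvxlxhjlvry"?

xxjvyv

In each case the input is transformed by: move the first 2 characters to the end (rotate left by 2), then keep every other character starting from the first (positions 1st, 3rd, 5th, ...).
For "rvxlxhjlvry", step one produces "xlxhjlvryrv"; step two turns that into "xxjvyv".
(Check on "qunravel": → "nravelqu" → "naeq" ✓)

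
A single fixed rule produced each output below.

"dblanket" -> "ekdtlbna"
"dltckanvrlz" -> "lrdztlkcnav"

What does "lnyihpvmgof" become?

oglfynhivpm

What's happening: move the last 3 characters to the front (rotate right by 3), then swap each adjacent pair of characters (1↔2, 3↔4, ...).
Working it through for "lnyihpvmgof": intermediate "goflnyihpvm", final "oglfynhivpm".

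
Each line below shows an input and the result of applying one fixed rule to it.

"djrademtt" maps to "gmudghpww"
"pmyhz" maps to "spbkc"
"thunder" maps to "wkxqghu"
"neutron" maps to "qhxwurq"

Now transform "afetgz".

dihwjc

Each output is the input with this applied: shift every letter 3 places forward in the alphabet (wrapping around).
"afetgz" → "dihwjc".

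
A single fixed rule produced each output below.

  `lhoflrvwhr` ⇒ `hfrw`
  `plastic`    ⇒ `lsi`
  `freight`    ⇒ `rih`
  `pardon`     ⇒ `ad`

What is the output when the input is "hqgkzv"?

qk

The transformation: delete the last character, then keep every other character starting from the second (positions 2nd, 4th, 6th, ...).
For "hqgkzv", step one produces "hqgkz"; step two turns that into "qk".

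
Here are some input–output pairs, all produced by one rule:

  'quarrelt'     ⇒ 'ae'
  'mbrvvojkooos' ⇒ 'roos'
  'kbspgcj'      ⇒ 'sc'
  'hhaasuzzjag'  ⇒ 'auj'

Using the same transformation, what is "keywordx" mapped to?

yr

The transformation: keep one character in every 3, starting at position 3 (positions 3rd, 6th, 9th, ...).
For "keywordx" the result is "yr".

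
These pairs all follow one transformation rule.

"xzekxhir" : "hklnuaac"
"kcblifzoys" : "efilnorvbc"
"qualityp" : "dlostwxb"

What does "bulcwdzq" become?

efgotxzc

What's happening: sort the characters into alphabetical order, then shift every letter 3 places forward in the alphabet (wrapping around).
For "bulcwdzq", step one produces "bcdlquwz"; step two turns that into "efgotxzc".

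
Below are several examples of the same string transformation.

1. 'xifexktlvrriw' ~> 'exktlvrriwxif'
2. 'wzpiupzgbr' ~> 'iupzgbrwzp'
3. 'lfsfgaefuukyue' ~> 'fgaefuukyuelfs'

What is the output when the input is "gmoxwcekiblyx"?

xwcekiblyxgmo

The transformation: move the first 3 characters to the end (rotate left by 3).
So "gmoxwcekiblyx" becomes "xwcekiblyxgmo".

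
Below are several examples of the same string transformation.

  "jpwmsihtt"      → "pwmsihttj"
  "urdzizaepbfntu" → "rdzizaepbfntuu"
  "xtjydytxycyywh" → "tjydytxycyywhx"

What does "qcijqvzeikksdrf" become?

cijqvzeikksdrfq

In each case the input is transformed by: move the first character to the end.
"qcijqvzeikksdrf" → "cijqvzeikksdrfq".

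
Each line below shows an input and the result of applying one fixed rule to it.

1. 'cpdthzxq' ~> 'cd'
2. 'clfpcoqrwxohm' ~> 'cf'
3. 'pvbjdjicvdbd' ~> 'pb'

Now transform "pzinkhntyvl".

The pattern: keep every other character starting from the first (positions 1st, 3rd, 5th, ...), then keep only the first 2 characters.
"pzinkhntyvl" → "pi".

pi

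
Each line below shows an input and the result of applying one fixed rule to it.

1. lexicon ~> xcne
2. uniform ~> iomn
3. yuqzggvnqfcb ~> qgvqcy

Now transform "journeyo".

unyj

Looking at the pairs, the operation is to move the first 2 characters to the end (rotate left by 2), then keep every other character starting from the first (positions 1st, 3rd, 5th, ...).
So "journeyo" becomes "unyj".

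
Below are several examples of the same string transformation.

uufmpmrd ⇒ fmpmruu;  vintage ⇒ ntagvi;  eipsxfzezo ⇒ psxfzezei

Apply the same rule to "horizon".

rizoho

Looking at the pairs, the operation is to delete the last character, then move the first 2 characters to the end (rotate left by 2).
So "horizon" becomes "rizoho".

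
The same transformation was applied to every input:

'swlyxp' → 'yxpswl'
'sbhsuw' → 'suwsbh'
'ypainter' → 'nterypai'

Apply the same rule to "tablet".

In each case the input is transformed by: swap the front and back halves of the string.
So "tablet" becomes "lettab".

lettab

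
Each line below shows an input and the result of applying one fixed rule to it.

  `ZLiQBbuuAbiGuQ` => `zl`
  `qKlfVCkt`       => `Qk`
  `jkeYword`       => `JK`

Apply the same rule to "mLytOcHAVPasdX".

The rule is to flip the case of every letter, then keep only the first 2 characters.
Working it through for "mLytOcHAVPasdX": intermediate "MlYToChavpASDx", final "Ml".

Ml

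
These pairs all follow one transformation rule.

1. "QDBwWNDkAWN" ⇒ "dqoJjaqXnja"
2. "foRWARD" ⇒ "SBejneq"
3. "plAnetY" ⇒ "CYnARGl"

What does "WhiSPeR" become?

jUVfcRe

Rule — shift every letter 13 places forward in the alphabet (wrapping around) — i.e. ROT13, then flip the case of every letter.
Applying both steps to "WhiSPeR": "JuvFCrE", then "jUVfcRe".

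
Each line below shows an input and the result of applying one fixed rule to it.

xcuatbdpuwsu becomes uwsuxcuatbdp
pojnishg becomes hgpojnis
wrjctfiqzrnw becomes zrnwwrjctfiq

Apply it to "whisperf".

Rule — swap the front and back halves of the string, then move the first 2 characters to the end (rotate left by 2).
On "whisperf": the first step gives "perfwhis", and the second then gives "rfwhispe".

rfwhispe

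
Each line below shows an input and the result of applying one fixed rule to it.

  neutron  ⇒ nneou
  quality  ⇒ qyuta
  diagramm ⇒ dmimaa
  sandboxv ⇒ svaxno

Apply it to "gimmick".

The pattern: take characters alternately from the front and the back (1st, last, 2nd, 2nd-last, ...), then delete the last 2 characters.
Starting from "gimmick": after the first operation, "gkicmim"; after the second, "gkicm".

gkicm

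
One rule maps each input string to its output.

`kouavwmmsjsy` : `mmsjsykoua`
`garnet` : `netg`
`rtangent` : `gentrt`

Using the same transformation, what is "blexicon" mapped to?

iconbl

Rule — swap the front and back halves of the string, then delete the last 2 characters.
For "blexicon" the result is "iconbl".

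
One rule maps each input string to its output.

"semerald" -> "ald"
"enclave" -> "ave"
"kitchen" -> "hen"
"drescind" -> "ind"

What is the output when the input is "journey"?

ney

In each case the input is transformed by: keep only the last 3 characters.
On "journey" that produces "ney".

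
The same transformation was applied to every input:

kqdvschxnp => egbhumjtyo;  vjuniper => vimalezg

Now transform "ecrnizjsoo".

The pattern: move the last 2 characters to the front (rotate right by 2), then shift every letter 9 places backward in the alphabet (wrapping around).
On "ecrnizjsoo": the first step gives "ooecrnizjs", and the second then gives "ffvtiezqaj".

ffvtiezqaj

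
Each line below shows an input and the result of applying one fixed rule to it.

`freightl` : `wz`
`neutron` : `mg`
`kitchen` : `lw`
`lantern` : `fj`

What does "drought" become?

gz

Looking at the pairs, the operation is to shift every letter 8 places backward in the alphabet (wrapping around), then keep one character in every 3, starting at position 3 (positions 3rd, 6th, 9th, ...).
"drought" → "vjgmyzl" → "gz".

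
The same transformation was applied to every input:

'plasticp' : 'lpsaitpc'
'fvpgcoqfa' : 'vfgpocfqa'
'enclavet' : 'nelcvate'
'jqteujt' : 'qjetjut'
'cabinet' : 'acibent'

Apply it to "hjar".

jhra

The pattern: swap each adjacent pair of characters (1↔2, 3↔4, ...).
Applying that to "hjar" gives "jhra".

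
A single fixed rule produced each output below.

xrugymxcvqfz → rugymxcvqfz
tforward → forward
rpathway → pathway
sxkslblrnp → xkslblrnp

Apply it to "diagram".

Each output is the input with this applied: delete the first character.
"diagram" → "iagram".

iagram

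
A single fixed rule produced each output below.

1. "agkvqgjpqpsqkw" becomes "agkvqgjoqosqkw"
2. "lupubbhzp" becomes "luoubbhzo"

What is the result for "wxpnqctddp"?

The transformation: replace every "p" with "o".
For "wxpnqctddp" the result is "wxonqctddo".

wxonqctddo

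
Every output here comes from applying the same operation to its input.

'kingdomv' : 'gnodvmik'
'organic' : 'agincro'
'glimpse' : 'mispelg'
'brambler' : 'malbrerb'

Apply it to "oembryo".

bmyroeo

What's happening: swap each adjacent pair of characters (1↔2, 3↔4, ...), then move the first 2 characters to the end (rotate left by 2).
Applying both steps to "oembryo": "eobmyro", then "bmyroeo".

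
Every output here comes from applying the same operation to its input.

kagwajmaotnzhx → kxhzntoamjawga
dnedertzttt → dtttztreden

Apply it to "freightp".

fpthgier

What's happening: reverse the string, then move the last character to the front.
"freightp" → "fpthgier".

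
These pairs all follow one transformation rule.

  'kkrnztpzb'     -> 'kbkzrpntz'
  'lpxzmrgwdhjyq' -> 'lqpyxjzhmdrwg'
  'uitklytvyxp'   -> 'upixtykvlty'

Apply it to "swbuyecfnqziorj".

sjwrbouiyzeqcnf

What's happening: take characters alternately from the front and the back (1st, last, 2nd, 2nd-last, ...).
So "swbuyecfnqziorj" becomes "sjwrbouiyzeqcnf".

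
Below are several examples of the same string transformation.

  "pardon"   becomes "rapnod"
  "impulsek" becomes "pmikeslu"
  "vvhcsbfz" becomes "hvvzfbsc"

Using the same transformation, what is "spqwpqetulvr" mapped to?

The rule is to reverse the string, then move the last 3 characters to the front (rotate right by 3).
Doing the same to "spqwpqetulvr": "qpsrvluteqpw".

qpsrvluteqpw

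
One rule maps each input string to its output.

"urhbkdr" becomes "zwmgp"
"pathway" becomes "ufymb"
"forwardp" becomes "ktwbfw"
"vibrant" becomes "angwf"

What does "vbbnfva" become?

Looking at the pairs, the operation is to delete the last 2 characters, then shift every letter 5 places forward in the alphabet (wrapping around).
Applying both steps to "vbbnfva": "vbbnf", then "aggsk".

aggsk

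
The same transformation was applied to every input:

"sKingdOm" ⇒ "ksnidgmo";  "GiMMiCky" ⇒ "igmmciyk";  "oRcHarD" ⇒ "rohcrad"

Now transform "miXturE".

imtxrue

Looking at the pairs, the operation is to swap each adjacent pair of characters (1↔2, 3↔4, ...), then convert every letter to lowercase.
Working it through for "miXturE": intermediate "imtXruE", final "imtxrue".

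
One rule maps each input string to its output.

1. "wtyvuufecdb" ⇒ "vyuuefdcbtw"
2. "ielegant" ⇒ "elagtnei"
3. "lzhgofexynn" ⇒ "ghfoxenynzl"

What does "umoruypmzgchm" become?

Looking at the pairs, the operation is to swap each adjacent pair of characters (1↔2, 3↔4, ...), then move the first 2 characters to the end (rotate left by 2).
Applying both steps to "umoruypmzgchm": "muroyumpgzhcm", then "royumpgzhcmmu".

royumpgzhcmmu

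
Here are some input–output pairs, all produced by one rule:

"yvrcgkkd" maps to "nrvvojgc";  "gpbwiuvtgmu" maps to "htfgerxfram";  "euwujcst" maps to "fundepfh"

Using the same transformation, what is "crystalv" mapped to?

What's happening: move the first 3 characters to the end (rotate left by 3), then shift every letter 11 places forward in the alphabet (wrapping around).
For "crystalv", step one produces "stalvcry"; step two turns that into "delwgncj".

delwgncj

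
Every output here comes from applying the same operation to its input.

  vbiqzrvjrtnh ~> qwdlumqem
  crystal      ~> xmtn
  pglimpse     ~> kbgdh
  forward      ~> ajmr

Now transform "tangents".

ovibz

Rule — delete the last 3 characters, then shift every letter 5 places backward in the alphabet (wrapping around).
Starting from "tangents": after the first operation, "tange"; after the second, "ovibz".
(Check on "vbiqzrvjrtnh": → "vbiqzrvjr" → "qwdlumqem" ✓)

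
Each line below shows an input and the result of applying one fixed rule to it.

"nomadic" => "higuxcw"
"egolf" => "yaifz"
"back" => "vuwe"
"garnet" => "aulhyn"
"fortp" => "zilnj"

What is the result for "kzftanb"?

etznuhv

The pattern: shift every letter 6 places backward in the alphabet (wrapping around).
Doing the same to "kzftanb": "etznuhv".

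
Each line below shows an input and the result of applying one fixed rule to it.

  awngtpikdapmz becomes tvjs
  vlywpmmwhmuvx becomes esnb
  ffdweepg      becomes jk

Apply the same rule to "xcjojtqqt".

Rule — shift every letter 6 places forward in the alphabet (wrapping around), then keep one character in every 3, starting at position 3 (positions 3rd, 6th, 9th, ...).
For "xcjojtqqt", step one produces "dipupzwwz"; step two turns that into "pzz".

pzz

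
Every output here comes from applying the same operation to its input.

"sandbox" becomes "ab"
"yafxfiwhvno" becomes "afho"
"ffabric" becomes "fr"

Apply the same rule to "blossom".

In each case the input is transformed by: keep one character in every 3, starting at position 2 (positions 2nd, 5th, 8th, ...).
"blossom" → "ls".

ls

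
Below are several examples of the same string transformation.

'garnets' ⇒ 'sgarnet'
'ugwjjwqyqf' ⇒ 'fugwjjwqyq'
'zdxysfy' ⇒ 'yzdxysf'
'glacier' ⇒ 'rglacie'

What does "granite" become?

egranit

The transformation: move the last character to the front.
For "granite" the result is "egranit".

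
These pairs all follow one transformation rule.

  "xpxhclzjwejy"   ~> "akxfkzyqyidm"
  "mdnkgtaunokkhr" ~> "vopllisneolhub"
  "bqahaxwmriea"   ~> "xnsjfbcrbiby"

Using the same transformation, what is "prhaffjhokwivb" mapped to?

iplxjwcqsibggk

What's happening: shift every letter 1 place forward in the alphabet (wrapping around), then swap the front and back halves of the string.
For "prhaffjhokwivb", step one produces "qsibggkiplxjwc"; step two turns that into "iplxjwcqsibggk".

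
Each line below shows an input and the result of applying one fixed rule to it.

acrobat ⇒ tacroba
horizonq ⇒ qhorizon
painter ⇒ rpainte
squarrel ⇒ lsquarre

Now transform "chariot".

The rule is to move the last character to the front.
Applying that to "chariot" gives "tchario".

tchario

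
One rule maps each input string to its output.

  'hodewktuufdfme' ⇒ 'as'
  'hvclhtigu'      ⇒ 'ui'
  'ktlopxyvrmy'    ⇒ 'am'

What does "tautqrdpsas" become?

The pattern: shift every letter 12 places backward in the alphabet (wrapping around), then keep only the last 2 characters.
"tautqrdpsas" → "hoihefrdgog" → "og".

og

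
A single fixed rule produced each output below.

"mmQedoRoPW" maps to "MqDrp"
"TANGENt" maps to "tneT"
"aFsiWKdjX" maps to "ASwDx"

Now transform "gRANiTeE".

GaIE

The transformation: keep every other character starting from the first (positions 1st, 3rd, 5th, ...), then flip the case of every letter.
So "gRANiTeE" becomes "GaIE".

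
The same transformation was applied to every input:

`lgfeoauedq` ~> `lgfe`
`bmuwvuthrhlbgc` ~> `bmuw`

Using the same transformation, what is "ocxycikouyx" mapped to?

ocxy

The rule is to keep only the first 4 characters.
Doing the same to "ocxycikouyx": "ocxy".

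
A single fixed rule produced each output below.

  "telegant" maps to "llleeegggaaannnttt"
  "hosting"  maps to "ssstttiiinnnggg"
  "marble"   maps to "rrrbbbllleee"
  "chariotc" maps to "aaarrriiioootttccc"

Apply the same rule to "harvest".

The rule is to delete the first 2 characters, then repeat every character 3 times.
On "harvest": the first step gives "rvest", and the second then gives "rrrvvveeesssttt".

rrrvvveeesssttt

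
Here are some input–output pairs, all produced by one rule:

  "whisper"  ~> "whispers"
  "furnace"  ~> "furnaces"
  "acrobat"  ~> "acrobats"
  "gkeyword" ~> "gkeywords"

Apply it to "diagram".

What's happening: append "s".
On "diagram" that produces "diagrams".

diagrams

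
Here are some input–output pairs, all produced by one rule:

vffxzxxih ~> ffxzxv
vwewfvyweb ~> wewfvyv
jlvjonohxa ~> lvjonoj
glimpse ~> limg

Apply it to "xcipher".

Looking at the pairs, the operation is to delete the last 3 characters, then move the first character to the end.
"xcipher" → "xcip" → "cipx".

cipx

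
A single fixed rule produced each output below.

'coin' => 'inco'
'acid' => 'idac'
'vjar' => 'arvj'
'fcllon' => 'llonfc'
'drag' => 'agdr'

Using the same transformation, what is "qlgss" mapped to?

Each output is the input with this applied: move the first 2 characters to the end (rotate left by 2).
So "qlgss" becomes "gssql".

gssql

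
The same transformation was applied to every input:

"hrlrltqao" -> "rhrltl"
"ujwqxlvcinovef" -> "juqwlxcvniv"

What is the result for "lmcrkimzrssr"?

The transformation: swap each adjacent pair of characters (1↔2, 3↔4, ...), then delete the last 3 characters.
On "lmcrkimzrssr" that produces "mlrcikzms".

mlrcikzms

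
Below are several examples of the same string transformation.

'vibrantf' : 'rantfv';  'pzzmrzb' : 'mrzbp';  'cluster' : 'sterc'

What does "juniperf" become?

iperfj

Each output is the input with this applied: move the first 3 characters to the end (rotate left by 3), then delete the last 2 characters.
Starting from "juniperf": after the first operation, "iperfjun"; after the second, "iperfj".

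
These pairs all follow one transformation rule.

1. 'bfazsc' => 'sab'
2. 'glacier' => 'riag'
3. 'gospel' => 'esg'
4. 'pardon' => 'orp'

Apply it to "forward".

darf

Each output is the input with this applied: keep every other character starting from the first (positions 1st, 3rd, 5th, ...), then reverse the string.
Applying both steps to "forward": "frad", then "darf".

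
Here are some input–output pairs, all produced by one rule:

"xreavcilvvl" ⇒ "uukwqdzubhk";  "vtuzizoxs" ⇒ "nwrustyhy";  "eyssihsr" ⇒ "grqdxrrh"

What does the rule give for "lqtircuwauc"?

ztbkpshqbtv

Rule — move the last 3 characters to the front (rotate right by 3), then shift every letter 1 place backward in the alphabet (wrapping around).
For "lqtircuwauc" the result is "ztbkpshqbtv".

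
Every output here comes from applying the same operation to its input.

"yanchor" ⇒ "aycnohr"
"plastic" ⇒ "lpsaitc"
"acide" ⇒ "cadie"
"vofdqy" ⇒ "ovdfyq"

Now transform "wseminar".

In each case the input is transformed by: swap each adjacent pair of characters (1↔2, 3↔4, ...).
For "wseminar" the result is "swmenira".

swmenira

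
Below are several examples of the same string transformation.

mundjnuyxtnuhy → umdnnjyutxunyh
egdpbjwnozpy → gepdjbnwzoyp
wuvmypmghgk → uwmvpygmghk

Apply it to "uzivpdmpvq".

zuvidppmqv

The transformation: swap each adjacent pair of characters (1↔2, 3↔4, ...).
Applying that to "uzivpdmpvq" gives "zuvidppmqv".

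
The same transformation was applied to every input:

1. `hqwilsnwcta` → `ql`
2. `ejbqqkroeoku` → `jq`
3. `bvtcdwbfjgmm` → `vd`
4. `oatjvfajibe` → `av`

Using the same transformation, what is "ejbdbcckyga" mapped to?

Looking at the pairs, the operation is to keep one character in every 3, starting at position 2 (positions 2nd, 5th, 8th, ...), then keep only the first 2 characters.
"ejbdbcckyga" → "jb".

jb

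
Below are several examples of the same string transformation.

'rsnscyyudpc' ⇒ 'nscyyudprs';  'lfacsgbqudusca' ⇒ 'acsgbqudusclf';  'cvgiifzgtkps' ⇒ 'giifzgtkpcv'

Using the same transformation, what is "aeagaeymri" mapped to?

Rule — delete the last character, then move the first 2 characters to the end (rotate left by 2).
Starting from "aeagaeymri": after the first operation, "aeagaeymr"; after the second, "agaeymrae".

agaeymrae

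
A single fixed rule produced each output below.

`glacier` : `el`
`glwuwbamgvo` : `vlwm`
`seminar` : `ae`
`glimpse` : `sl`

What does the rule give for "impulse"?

sm

In each case the input is transformed by: move the last 3 characters to the front (rotate right by 3), then keep one character in every 3, starting at position 2 (positions 2nd, 5th, 8th, ...).
On "impulse" that produces "sm".
(Check on "glacier": → "ierglac" → "el" ✓)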